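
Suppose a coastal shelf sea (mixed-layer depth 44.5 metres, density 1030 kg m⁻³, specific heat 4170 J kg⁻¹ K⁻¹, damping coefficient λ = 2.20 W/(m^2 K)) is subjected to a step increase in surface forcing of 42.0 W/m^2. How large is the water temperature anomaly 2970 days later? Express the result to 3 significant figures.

18.1 K

Areal heat capacity C = ρ c_p D = 1030 × 4170 × 44.5 = 1.91×10^8 J/(m²·K).
τ = C / λ = 1.91×10^8 / 2.20 = 8.69×10^7 s.
Equilibrium anomaly ΔT_eq = F / λ = 42.0 / 2.20 = 19.1 K.
t = 2970 days = 2.57×10^8 s, so t/τ = 2.95.
ΔT(t) = ΔT_eq (1 − e^(−t/τ)) = 19.1 × (1 − e^−2.95) = 18.1 K.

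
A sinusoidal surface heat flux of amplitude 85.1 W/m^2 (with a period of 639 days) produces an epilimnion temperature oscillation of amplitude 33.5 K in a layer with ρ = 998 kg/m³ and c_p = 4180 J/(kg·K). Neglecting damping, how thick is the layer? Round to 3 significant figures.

ω = 2π / 5.52×10^7 s = 1.14×10^-7 s⁻¹.
Required C = F₀ / (A ω) = 85.1 / (33.5 × 1.14×10^-7) = 2.23×10^7 J/(m²·K).
D = C / (ρ c_p) = 2.23×10^7 / (998 × 4180) = 5.35 m.

5.35 m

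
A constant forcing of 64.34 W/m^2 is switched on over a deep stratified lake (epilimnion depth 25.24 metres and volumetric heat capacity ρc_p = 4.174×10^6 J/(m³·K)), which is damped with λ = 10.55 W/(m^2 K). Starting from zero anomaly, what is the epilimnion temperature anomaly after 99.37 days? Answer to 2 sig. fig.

Areal heat capacity C = ρc_p × D = 4.174×10^6 × 25.24 = 1.05×10^8 J/(m²·K).
τ = C / λ = 1.05×10^8 / 10.55 = 9.99×10^6 s.
Equilibrium anomaly ΔT_eq = F / λ = 64.34 / 10.55 = 6.10 K.
t = 99.37 days = 8.59×10^6 s, so t/τ = 0.860.
ΔT(t) = ΔT_eq (1 − e^(−t/τ)) = 6.10 × (1 − e^−0.860) = 3.52 K.

3.5 K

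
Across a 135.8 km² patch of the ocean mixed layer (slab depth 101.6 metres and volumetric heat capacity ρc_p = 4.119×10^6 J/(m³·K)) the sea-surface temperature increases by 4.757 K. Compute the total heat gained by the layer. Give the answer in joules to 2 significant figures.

Areal heat capacity C = ρc_p × D = 4.119×10^6 × 101.6 = 4.18×10^8 J/(m^2 K).
Heat per unit area: q = C ΔT = 4.18×10^8 × 4.757 = 1.99×10^9 J/m².
Total heat: Q = q × A = 1.99×10^9 × (135.8 × 10⁶ m²) = 2.70×10^17 J.

2.7×10^17 J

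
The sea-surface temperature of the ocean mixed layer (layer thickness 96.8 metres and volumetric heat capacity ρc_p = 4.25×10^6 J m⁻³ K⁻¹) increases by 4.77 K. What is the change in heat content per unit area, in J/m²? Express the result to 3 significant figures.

1.96×10^9

Areal heat capacity C = ρc_p × D = 4.25×10^6 × 96.8 = 4.11×10^8 J m⁻² K⁻¹.
ΔQ = C ΔT = 4.11×10^8 × 4.77 = 1.96×10^9 J/m².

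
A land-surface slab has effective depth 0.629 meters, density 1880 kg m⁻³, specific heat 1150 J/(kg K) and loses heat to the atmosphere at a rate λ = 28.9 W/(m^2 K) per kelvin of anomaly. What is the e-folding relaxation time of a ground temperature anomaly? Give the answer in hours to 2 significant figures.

13 hours

Areal heat capacity C = ρ c_p D = 1880 × 1150 × 0.629 = 1.36×10^6 J m⁻² K⁻¹.
Relaxation time τ = C / λ = 1.36×10^6 / 28.9 = 47100 s.
In hours: 47100 s / (3600 s/hour) = 13.1 hours.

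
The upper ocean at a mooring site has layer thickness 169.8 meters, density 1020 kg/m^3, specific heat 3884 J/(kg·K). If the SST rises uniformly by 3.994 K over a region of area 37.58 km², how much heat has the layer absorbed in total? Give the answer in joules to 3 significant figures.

1.01×10^17 J

Areal heat capacity C = ρ c_p D = 1020 × 3884 × 169.8 = 6.73×10^8 J/(m²·K).
Heat per unit area: q = C ΔT = 6.73×10^8 × 3.994 = 2.69×10^9 J/m².
Total heat: Q = q × A = 2.69×10^9 × (37.58 × 10⁶ m²) = 1.01×10^17 J.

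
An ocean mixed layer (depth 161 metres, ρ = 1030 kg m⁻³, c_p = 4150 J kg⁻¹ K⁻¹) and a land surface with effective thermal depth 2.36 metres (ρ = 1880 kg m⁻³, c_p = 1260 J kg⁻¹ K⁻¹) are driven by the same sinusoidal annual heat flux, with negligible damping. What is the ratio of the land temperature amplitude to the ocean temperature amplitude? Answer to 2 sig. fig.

120

C_ocean = 1030 × 4150 × 161 = 6.88×10^8 J/(m²·K).
C_land = 1880 × 1260 × 2.36 = 5.59×10^6 J/(m²·K).
Undamped amplitude ∝ 1/C, so A_land/A_ocean = C_ocean/C_land = 123.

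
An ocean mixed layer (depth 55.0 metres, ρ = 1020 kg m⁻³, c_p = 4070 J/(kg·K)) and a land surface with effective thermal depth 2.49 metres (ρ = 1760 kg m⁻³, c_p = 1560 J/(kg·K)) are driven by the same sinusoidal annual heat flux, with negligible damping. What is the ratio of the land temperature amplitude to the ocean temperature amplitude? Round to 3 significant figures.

33.4

C_ocean = 1020 × 4070 × 55.0 = 2.28×10^8 J/(m²·K).
C_land = 1760 × 1560 × 2.49 = 6.84×10^6 J/(m²·K).
Undamped amplitude ∝ 1/C, so A_land/A_ocean = C_ocean/C_land = 33.4.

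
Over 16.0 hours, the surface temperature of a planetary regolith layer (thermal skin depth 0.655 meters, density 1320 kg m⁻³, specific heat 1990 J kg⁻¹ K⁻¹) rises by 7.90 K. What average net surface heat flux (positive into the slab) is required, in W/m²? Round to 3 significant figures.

Areal heat capacity C = ρ c_p D = 1320 × 1990 × 0.655 = 1.72×10^6 J/(m²·K).
Required heat per unit area: Q = C ΔT = 1.72×10^6 × 7.90 = 1.36×10^7 J/m².
Flux F = Q / Δt = 1.36×10^7 / 57600 s = 236 W/m².

236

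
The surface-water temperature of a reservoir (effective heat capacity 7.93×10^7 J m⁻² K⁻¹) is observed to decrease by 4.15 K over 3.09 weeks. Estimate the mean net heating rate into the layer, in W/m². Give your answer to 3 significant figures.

-176

Areal heat capacity C = 7.93×10^7 J m⁻² K⁻¹ (given).
Required heat per unit area: Q = C ΔT = 7.93×10^7 × -4.15 = -3.29×10^8 J/m².
Flux F = Q / Δt = -3.29×10^8 / 1.87×10^6 s = -176 W/m².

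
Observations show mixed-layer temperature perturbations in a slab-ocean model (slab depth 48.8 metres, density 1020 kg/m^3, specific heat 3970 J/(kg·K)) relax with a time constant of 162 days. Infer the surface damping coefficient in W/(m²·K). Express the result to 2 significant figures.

Areal heat capacity C = ρ c_p D = 1020 × 3970 × 48.8 = 1.98×10^8 J m⁻² K⁻¹.
τ = 162 days = 1.40×10^7 s.
λ = C / τ = 1.98×10^8 / 1.40×10^7 = 14.1 W/(m²·K).

14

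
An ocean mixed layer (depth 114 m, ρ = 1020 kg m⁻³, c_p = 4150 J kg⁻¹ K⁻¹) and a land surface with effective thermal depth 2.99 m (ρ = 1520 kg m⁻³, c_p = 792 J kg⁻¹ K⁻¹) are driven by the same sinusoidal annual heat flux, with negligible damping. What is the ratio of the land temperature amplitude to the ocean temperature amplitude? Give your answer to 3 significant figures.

134

C_ocean = 1020 × 4150 × 114 = 4.83×10^8 J/(m²·K).
C_land = 1520 × 792 × 2.99 = 3.60×10^6 J/(m²·K).
Undamped amplitude ∝ 1/C, so A_land/A_ocean = C_ocean/C_land = 134.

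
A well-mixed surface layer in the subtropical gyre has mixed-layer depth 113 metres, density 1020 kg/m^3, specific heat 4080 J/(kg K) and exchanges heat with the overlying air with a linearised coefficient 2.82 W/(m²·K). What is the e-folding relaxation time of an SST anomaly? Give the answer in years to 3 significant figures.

5.28 years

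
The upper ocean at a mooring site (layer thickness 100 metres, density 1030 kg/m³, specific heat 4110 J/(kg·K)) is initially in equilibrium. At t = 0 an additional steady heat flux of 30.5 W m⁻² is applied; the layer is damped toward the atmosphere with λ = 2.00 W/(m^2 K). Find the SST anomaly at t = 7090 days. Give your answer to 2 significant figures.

14 K

Areal heat capacity C = ρ c_p D = 1030 × 4110 × 100 = 4.23×10^8 J/(m^2 K).
τ = C / λ = 4.23×10^8 / 2.00 = 2.12×10^8 s.
Equilibrium anomaly ΔT_eq = F / λ = 30.5 / 2.00 = 15.2 K.
t = 7090 days = 6.13×10^8 s, so t/τ = 2.89.
ΔT(t) = ΔT_eq (1 − e^(−t/τ)) = 15.2 × (1 − e^−2.89) = 14.4 K.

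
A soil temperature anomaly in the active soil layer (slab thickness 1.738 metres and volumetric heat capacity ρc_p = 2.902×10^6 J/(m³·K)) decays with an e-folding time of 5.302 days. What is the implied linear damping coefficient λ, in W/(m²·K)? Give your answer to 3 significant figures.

11.0

Areal heat capacity C = ρc_p × D = 2.902×10^6 × 1.738 = 5.04×10^6 J/(m^2 K).
τ = 5.302 days = 4.58×10^5 s.
λ = C / τ = 5.04×10^6 / 4.58×10^5 = 11.0 W/(m²·K).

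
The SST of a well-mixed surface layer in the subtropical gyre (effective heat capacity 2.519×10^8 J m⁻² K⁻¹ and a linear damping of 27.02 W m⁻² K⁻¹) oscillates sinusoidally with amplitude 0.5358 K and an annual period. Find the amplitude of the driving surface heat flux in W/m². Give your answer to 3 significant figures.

30.5

Areal heat capacity C = 2.519×10^8 J m⁻² K⁻¹ (given).
ω = 2π / 3.15×10^7 s = 1.99×10^-7 s⁻¹.
√((Cω)² + λ²) = √((50.2)² + 27.02²) = 57.0 W/(m²·K).
F₀ = A × √((Cω)²+λ²) = 0.5358 × 57.0 = 30.5 W/m².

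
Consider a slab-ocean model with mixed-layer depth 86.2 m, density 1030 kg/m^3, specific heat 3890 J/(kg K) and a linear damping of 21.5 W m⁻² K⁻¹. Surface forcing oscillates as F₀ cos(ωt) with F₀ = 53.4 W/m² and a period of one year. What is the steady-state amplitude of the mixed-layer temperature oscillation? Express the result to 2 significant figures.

Areal heat capacity C = ρ c_p D = 1030 × 3890 × 86.2 = 3.45×10^8 J/(m^2 K).
Angular frequency ω = 2π / T = 2π / 3.15×10^7 s = 1.99×10^-7 s⁻¹.
√((Cω)² + λ²) = √((68.8)² + 21.5²) = 72.1 W/(m²·K).
Amplitude A = F₀ / √((Cω)²+λ²) = 53.4 / 72.1 = 0.741 K.

0.74 K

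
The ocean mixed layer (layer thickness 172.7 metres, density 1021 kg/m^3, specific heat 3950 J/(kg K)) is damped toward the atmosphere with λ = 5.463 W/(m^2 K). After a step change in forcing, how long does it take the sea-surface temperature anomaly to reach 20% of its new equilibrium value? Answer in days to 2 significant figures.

330 days

Areal heat capacity C = ρ c_p D = 1021 × 3950 × 172.7 = 6.96×10^8 J m⁻² K⁻¹.
τ = C / λ = 6.96×10^8 / 5.463 = 1.27×10^8 s.
Fraction reached: 1 − e^(−t/τ) = 0.20 ⇒ t = −τ ln(1 − 0.20) = τ × 0.223.
t = 2.84×10^7 s = 329 days.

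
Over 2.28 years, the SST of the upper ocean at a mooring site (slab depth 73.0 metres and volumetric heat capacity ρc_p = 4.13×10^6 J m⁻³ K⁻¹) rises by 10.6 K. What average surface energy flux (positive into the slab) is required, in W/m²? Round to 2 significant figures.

44

Areal heat capacity C = ρc_p × D = 4.13×10^6 × 73.0 = 3.01×10^8 J m⁻² K⁻¹.
Required heat per unit area: Q = C ΔT = 3.01×10^8 × 10.6 = 3.20×10^9 J/m².
Flux F = Q / Δt = 3.20×10^9 / 7.20×10^7 s = 44.4 W/m².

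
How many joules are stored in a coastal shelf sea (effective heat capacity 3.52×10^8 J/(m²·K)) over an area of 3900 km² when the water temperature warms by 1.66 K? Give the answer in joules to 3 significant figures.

2.28×10^18 J

Areal heat capacity C = 3.52×10^8 J/(m²·K) (given).
Heat per unit area: q = C ΔT = 3.52×10^8 × 1.66 = 5.84×10^8 J/m².
Total heat: Q = q × A = 5.84×10^8 × (3900 × 10⁶ m²) = 2.28×10^18 J.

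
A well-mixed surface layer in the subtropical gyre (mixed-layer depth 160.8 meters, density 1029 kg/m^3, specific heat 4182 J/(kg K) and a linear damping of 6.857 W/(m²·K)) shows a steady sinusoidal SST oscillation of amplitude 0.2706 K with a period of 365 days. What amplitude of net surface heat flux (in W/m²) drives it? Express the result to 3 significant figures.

37.4

Areal heat capacity C = ρ c_p D = 1029 × 4182 × 160.8 = 6.92×10^8 J/(m²·K).
ω = 2π / 3.15×10^7 s = 1.99×10^-7 s⁻¹.
√((Cω)² + λ²) = √((138)² + 6.857²) = 138 W/(m²·K).
F₀ = A × √((Cω)²+λ²) = 0.2706 × 138 = 37.4 W/m².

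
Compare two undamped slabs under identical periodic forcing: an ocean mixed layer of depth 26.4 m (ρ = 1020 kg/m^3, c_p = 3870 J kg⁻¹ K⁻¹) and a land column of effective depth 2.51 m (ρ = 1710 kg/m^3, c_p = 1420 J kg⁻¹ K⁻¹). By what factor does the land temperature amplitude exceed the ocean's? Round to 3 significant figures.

C_ocean = 1020 × 3870 × 26.4 = 1.04×10^8 J/(m²·K).
C_land = 1710 × 1420 × 2.51 = 6.09×10^6 J/(m²·K).
Undamped amplitude ∝ 1/C, so A_land/A_ocean = C_ocean/C_land = 17.1.

17.1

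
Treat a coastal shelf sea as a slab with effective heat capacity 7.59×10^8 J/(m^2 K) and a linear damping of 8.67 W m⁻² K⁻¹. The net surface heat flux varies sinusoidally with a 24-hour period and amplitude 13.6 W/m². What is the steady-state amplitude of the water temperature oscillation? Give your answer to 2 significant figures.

2.5×10^-4 K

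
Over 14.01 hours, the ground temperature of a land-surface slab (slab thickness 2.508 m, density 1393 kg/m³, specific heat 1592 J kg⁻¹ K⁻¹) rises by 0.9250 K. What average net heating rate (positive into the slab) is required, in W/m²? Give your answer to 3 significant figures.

102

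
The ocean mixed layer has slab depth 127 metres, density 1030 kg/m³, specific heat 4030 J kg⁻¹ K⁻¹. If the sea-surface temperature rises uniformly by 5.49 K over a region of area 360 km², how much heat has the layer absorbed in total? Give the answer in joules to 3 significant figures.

Areal heat capacity C = ρ c_p D = 1030 × 4030 × 127 = 5.27×10^8 J m⁻² K⁻¹.
Heat per unit area: q = C ΔT = 5.27×10^8 × 5.49 = 2.89×10^9 J/m².
Total heat: Q = q × A = 2.89×10^9 × (360 × 10⁶ m²) = 1.04×10^18 J.

1.04×10^18 J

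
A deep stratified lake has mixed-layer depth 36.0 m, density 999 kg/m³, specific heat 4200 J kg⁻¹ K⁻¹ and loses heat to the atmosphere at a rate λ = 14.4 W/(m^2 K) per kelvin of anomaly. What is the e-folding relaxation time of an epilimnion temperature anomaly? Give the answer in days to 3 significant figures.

121 days

Areal heat capacity C = ρ c_p D = 999 × 4200 × 36.0 = 1.51×10^8 J/(m²·K).
Relaxation time τ = C / λ = 1.51×10^8 / 14.4 = 1.05×10^7 s.
In days: 1.05×10^7 s / (86400 s/day) = 121 days.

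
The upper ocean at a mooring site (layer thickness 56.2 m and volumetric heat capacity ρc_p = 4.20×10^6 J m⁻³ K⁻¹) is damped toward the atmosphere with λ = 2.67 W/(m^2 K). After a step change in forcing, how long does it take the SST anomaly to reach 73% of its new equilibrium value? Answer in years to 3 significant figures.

3.67 years

Areal heat capacity C = ρc_p × D = 4.20×10^6 × 56.2 = 2.36×10^8 J m⁻² K⁻¹.
τ = C / λ = 2.36×10^8 / 2.67 = 8.84×10^7 s.
Fraction reached: 1 − e^(−t/τ) = 0.73 ⇒ t = −τ ln(1 − 0.73) = τ × 1.31.
t = 1.16×10^8 s = 3.67 years.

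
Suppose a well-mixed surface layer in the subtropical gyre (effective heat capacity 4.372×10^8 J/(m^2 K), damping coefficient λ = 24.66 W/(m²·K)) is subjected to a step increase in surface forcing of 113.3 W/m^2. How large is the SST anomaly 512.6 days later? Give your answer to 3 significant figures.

Areal heat capacity C = 4.372×10^8 J/(m^2 K) (given).
τ = C / λ = 4.37×10^8 / 24.66 = 1.77×10^7 s.
Equilibrium anomaly ΔT_eq = F / λ = 113.3 / 24.66 = 4.59 K.
t = 512.6 days = 4.43×10^7 s, so t/τ = 2.50.
ΔT(t) = ΔT_eq (1 − e^(−t/τ)) = 4.59 × (1 − e^−2.50) = 4.22 K.

4.22 K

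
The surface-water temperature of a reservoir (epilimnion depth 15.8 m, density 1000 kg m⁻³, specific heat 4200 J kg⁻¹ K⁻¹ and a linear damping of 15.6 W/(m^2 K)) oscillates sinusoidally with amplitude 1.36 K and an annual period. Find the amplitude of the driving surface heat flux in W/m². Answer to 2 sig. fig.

Areal heat capacity C = ρ c_p D = 1000 × 4200 × 15.8 = 6.64×10^7 J/(m^2 K).
ω = 2π / 3.15×10^7 s = 1.99×10^-7 s⁻¹.
√((Cω)² + λ²) = √((13.2)² + 15.6²) = 20.4 W/(m²·K).
F₀ = A × √((Cω)²+λ²) = 1.36 × 20.4 = 27.8 W/m².

28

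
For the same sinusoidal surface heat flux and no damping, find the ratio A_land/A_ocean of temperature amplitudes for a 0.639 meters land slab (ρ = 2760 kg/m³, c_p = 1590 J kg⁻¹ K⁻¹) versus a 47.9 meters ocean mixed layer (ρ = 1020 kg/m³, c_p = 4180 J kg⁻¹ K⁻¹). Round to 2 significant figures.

C_ocean = 1020 × 4180 × 47.9 = 2.04×10^8 J/(m²·K).
C_land = 2760 × 1590 × 0.639 = 2.80×10^6 J/(m²·K).
Undamped amplitude ∝ 1/C, so A_land/A_ocean = C_ocean/C_land = 72.8.

73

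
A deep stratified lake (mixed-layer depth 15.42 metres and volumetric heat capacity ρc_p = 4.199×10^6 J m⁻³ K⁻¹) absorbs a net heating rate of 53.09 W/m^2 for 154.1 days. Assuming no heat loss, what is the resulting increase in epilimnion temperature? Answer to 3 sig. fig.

Areal heat capacity C = ρc_p × D = 4.199×10^6 × 15.42 = 6.47×10^7 J/(m^2 K).
Net heat input Q = F Δt = 53.09 × (154.1 days × 86400 s/day) = 7.07×10^8 J/m².
ΔT = Q / C = 7.07×10^8 / 6.47×10^7 = 10.9 K.

10.9 K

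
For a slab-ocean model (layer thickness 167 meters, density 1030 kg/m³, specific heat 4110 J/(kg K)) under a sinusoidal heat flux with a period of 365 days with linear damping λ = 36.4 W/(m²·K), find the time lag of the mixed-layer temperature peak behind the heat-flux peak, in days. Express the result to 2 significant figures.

77 days

Areal heat capacity C = ρ c_p D = 1030 × 4110 × 167 = 7.07×10^8 J/(m²·K).
ω = 2π / 3.15×10^7 s = 1.99×10^-7 s⁻¹.
Phase lag φ = arctan(Cω/λ) = arctan(141/36.4) = 1.32 rad.
Time lag = φ / ω = 1.32 / 1.99×10^-7 = 6.61×10^6 s = 76.6 days.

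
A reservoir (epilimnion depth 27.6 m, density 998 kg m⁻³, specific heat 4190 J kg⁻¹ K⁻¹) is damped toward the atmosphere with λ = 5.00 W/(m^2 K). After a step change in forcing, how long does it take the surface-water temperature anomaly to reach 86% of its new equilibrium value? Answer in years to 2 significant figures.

Areal heat capacity C = ρ c_p D = 998 × 4190 × 27.6 = 1.15×10^8 J/(m²·K).
τ = C / λ = 1.15×10^8 / 5.00 = 2.31×10^7 s.
Fraction reached: 1 − e^(−t/τ) = 0.86 ⇒ t = −τ ln(1 − 0.86) = τ × 1.97.
t = 4.54×10^7 s = 1.44 years.

1.4 years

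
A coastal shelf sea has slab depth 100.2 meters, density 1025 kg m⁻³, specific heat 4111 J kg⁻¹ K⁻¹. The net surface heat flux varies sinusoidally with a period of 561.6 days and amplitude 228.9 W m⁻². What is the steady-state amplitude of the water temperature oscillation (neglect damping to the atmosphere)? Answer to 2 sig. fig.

4.2 K

Areal heat capacity C = ρ c_p D = 1025 × 4111 × 100.2 = 4.22×10^8 J m⁻² K⁻¹.
Angular frequency ω = 2π / T = 2π / 4.85×10^7 s = 1.29×10^-7 s⁻¹.
Cω = 4.22×10^8 × 1.29×10^-7 = 54.7 W/(m²·K).
Amplitude A = F₀ / (Cω) = 228.9 / 54.7 = 4.19 K.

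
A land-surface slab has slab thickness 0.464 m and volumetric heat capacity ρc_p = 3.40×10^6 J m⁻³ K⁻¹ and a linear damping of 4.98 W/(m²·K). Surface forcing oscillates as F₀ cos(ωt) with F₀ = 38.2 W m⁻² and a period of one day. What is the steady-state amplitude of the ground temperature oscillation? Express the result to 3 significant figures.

Areal heat capacity C = ρc_p × D = 3.40×10^6 × 0.464 = 1.58×10^6 J/(m²·K).
Angular frequency ω = 2π / T = 2π / 86400 s = 7.27×10^-5 s⁻¹.
√((Cω)² + λ²) = √((115)² + 4.98²) = 115 W/(m²·K).
Amplitude A = F₀ / √((Cω)²+λ²) = 38.2 / 115 = 0.333 K.

0.333 K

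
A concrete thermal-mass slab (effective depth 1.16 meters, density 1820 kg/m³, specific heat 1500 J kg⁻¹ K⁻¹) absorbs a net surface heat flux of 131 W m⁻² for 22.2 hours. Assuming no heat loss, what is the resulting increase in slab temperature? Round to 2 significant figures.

Areal heat capacity C = ρ c_p D = 1820 × 1500 × 1.16 = 3.17×10^6 J/(m²·K).
Net heat input Q = F Δt = 131 × (22.2 hours × 3600 s/hour) = 1.05×10^7 J/m².
ΔT = Q / C = 1.05×10^7 / 3.17×10^6 = 3.31 K.

3.3 K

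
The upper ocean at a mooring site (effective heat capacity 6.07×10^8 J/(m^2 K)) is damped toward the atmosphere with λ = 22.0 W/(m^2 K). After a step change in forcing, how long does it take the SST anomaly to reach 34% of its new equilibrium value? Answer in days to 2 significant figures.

130 days

Areal heat capacity C = 6.07×10^8 J/(m^2 K) (given).
τ = C / λ = 6.07×10^8 / 22.0 = 2.76×10^7 s.
Fraction reached: 1 − e^(−t/τ) = 0.34 ⇒ t = −τ ln(1 − 0.34) = τ × 0.416.
t = 1.15×10^7 s = 133 days.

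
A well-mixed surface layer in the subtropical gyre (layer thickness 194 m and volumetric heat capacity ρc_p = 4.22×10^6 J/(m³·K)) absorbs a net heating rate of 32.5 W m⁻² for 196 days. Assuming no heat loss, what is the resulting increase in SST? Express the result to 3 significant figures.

0.672 K

Areal heat capacity C = ρc_p × D = 4.22×10^6 × 194 = 8.19×10^8 J m⁻² K⁻¹.
Net heat input Q = F Δt = 32.5 × (196 days × 86400 s/day) = 5.50×10^8 J/m².
ΔT = Q / C = 5.50×10^8 / 8.19×10^8 = 0.672 K.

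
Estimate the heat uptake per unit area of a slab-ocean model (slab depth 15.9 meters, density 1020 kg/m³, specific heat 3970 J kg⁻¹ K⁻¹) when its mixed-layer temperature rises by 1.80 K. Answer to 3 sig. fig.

1.16×10^8

Areal heat capacity C = ρ c_p D = 1020 × 3970 × 15.9 = 6.44×10^7 J/(m²·K).
ΔQ = C ΔT = 6.44×10^7 × 1.80 = 1.16×10^8 J/m².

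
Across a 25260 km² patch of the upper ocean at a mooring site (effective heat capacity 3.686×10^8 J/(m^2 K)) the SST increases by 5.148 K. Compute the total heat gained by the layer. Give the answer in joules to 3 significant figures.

Areal heat capacity C = 3.686×10^8 J/(m^2 K) (given).
Heat per unit area: q = C ΔT = 3.69×10^8 × 5.148 = 1.90×10^9 J/m².
Total heat: Q = q × A = 1.90×10^9 × (25260 × 10⁶ m²) = 4.79×10^19 J.

4.79×10^19 J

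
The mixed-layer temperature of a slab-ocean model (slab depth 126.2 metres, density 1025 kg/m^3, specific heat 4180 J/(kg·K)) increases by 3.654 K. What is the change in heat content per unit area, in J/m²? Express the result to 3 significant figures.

Areal heat capacity C = ρ c_p D = 1025 × 4180 × 126.2 = 5.41×10^8 J m⁻² K⁻¹.
ΔQ = C ΔT = 5.41×10^8 × 3.654 = 1.98×10^9 J/m².

1.98×10^9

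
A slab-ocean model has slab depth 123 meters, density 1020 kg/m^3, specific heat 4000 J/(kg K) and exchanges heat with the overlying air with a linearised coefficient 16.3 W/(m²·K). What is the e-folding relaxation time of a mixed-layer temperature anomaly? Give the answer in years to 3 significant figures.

Areal heat capacity C = ρ c_p D = 1020 × 4000 × 123 = 5.02×10^8 J/(m²·K).
Relaxation time τ = C / λ = 5.02×10^8 / 16.3 = 3.08×10^7 s.
In years: 3.08×10^7 s / (3.156×10^7 s/year) = 0.976 years.

0.976 years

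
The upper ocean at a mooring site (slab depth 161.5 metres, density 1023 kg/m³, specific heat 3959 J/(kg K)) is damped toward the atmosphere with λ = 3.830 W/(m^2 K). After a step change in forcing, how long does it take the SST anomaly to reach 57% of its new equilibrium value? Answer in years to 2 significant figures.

4.6 years

Areal heat capacity C = ρ c_p D = 1023 × 3959 × 161.5 = 6.54×10^8 J/(m²·K).
τ = C / λ = 6.54×10^8 / 3.830 = 1.71×10^8 s.
Fraction reached: 1 − e^(−t/τ) = 0.57 ⇒ t = −τ ln(1 − 0.57) = τ × 0.844.
t = 1.44×10^8 s = 4.57 years.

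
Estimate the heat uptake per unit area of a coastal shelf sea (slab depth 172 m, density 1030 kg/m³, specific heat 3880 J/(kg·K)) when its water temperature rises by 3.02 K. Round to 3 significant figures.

2.08×10^9

Areal heat capacity C = ρ c_p D = 1030 × 3880 × 172 = 6.87×10^8 J/(m^2 K).
ΔQ = C ΔT = 6.87×10^8 × 3.02 = 2.08×10^9 J/m².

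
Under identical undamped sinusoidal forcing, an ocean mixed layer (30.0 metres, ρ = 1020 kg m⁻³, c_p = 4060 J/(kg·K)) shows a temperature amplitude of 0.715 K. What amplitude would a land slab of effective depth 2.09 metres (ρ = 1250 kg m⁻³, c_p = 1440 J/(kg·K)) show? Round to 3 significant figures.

23.6 K

C_ocean = 1.24×10^8 J/(m²·K); C_land = 3.76×10^6 J/(m²·K).
A ∝ 1/C ⇒ A_land = A_ocean × C_ocean/C_land = 0.715 × 33.0 = 23.6 K.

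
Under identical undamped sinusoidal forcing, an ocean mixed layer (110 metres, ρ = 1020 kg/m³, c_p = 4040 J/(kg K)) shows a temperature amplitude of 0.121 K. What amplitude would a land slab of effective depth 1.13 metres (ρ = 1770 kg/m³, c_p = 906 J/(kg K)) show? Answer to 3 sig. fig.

C_ocean = 4.53×10^8 J/(m²·K); C_land = 1.81×10^6 J/(m²·K).
A ∝ 1/C ⇒ A_land = A_ocean × C_ocean/C_land = 0.121 × 250 = 30.3 K.

30.3 K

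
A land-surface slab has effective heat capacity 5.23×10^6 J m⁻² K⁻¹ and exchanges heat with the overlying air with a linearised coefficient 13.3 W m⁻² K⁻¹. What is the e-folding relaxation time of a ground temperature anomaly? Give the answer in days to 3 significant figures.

4.55 days

Areal heat capacity C = 5.23×10^6 J m⁻² K⁻¹ (given).
Relaxation time τ = C / λ = 5.23×10^6 / 13.3 = 3.93×10^5 s.
In days: 3.93×10^5 s / (86400 s/day) = 4.55 days.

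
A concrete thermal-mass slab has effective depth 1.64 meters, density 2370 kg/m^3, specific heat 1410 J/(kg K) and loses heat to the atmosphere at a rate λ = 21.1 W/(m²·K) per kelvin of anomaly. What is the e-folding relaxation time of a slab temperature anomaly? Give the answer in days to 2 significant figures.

Areal heat capacity C = ρ c_p D = 2370 × 1410 × 1.64 = 5.48×10^6 J m⁻² K⁻¹.
Relaxation time τ = C / λ = 5.48×10^6 / 21.1 = 2.60×10^5 s.
In days: 2.60×10^5 s / (86400 s/day) = 3.01 days.

3.0 days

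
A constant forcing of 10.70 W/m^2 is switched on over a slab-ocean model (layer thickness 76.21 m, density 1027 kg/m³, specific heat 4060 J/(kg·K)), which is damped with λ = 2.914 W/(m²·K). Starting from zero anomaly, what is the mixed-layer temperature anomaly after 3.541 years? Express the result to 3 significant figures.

Areal heat capacity C = ρ c_p D = 1027 × 4060 × 76.21 = 3.18×10^8 J m⁻² K⁻¹.
τ = C / λ = 3.18×10^8 / 2.914 = 1.09×10^8 s.
Equilibrium anomaly ΔT_eq = F / λ = 10.70 / 2.914 = 3.67 K.
t = 3.541 years = 1.12×10^8 s, so t/τ = 1.02.
ΔT(t) = ΔT_eq (1 − e^(−t/τ)) = 3.67 × (1 − e^−1.02) = 2.35 K.

2.35 K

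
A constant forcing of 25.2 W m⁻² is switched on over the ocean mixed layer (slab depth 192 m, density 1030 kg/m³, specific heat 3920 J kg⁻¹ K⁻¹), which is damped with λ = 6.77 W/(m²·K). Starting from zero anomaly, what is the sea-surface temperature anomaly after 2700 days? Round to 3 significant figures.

Areal heat capacity C = ρ c_p D = 1030 × 3920 × 192 = 7.75×10^8 J/(m^2 K).
τ = C / λ = 7.75×10^8 / 6.77 = 1.15×10^8 s.
Equilibrium anomaly ΔT_eq = F / λ = 25.2 / 6.77 = 3.72 K.
t = 2700 days = 2.33×10^8 s, so t/τ = 2.04.
ΔT(t) = ΔT_eq (1 − e^(−t/τ)) = 3.72 × (1 − e^−2.04) = 3.24 K.

3.24 K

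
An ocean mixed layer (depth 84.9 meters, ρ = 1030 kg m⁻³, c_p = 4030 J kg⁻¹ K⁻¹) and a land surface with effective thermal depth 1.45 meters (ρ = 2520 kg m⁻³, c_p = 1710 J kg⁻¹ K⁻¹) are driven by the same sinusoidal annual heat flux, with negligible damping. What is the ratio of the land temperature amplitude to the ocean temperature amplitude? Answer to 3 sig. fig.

C_ocean = 1030 × 4030 × 84.9 = 3.52×10^8 J/(m²·K).
C_land = 2520 × 1710 × 1.45 = 6.25×10^6 J/(m²·K).
Undamped amplitude ∝ 1/C, so A_land/A_ocean = C_ocean/C_land = 56.4.

56.4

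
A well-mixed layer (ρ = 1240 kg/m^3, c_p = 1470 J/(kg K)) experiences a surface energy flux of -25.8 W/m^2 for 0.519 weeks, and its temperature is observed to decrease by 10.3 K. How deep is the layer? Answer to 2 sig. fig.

0.43 m

Heat input Q = F Δt = -25.8 × 3.14×10^5 s = -8.10×10^6 J/m².
Required areal heat capacity C = Q / ΔT = 7.86×10^5 J/(m²·K).
Depth D = C / (ρ c_p) = 7.86×10^5 / (1240 × 1470) = 0.431 m.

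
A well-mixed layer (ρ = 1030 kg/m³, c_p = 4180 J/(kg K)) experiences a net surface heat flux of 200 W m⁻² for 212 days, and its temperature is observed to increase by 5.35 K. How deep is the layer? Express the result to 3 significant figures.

Heat input Q = F Δt = 200 × 1.83×10^7 s = 3.66×10^9 J/m².
Required areal heat capacity C = Q / ΔT = 6.85×10^8 J/(m²·K).
Depth D = C / (ρ c_p) = 6.85×10^8 / (1030 × 4180) = 159 m.

159 m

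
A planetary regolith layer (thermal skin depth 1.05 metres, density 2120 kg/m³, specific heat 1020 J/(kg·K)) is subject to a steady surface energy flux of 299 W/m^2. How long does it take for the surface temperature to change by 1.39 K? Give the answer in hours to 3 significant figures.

2.93 hours

Areal heat capacity C = ρ c_p D = 2120 × 1020 × 1.05 = 2.27×10^6 J m⁻² K⁻¹.
Time required: Δt = C ΔT / F = 2.27×10^6 × 1.39 / 299 = 10600 s.
In hours: 10600 s / (3600 s/hour) = 2.93 hours.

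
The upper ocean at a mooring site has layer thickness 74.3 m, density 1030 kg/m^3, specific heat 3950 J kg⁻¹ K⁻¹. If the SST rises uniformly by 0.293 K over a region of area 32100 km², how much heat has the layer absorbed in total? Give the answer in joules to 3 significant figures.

2.84×10^18 J

Areal heat capacity C = ρ c_p D = 1030 × 3950 × 74.3 = 3.02×10^8 J/(m^2 K).
Heat per unit area: q = C ΔT = 3.02×10^8 × 0.293 = 8.86×10^7 J/m².
Total heat: Q = q × A = 8.86×10^7 × (32100 × 10⁶ m²) = 2.84×10^18 J.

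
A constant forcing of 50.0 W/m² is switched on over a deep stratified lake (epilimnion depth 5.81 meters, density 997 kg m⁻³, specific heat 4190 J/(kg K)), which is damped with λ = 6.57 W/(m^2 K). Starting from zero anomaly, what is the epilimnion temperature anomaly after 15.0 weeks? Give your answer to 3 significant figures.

Areal heat capacity C = ρ c_p D = 997 × 4190 × 5.81 = 2.43×10^7 J m⁻² K⁻¹.
τ = C / λ = 2.43×10^7 / 6.57 = 3.69×10^6 s.
Equilibrium anomaly ΔT_eq = F / λ = 50.0 / 6.57 = 7.61 K.
t = 15.0 weeks = 9.07×10^6 s, so t/τ = 2.46.
ΔT(t) = ΔT_eq (1 − e^(−t/τ)) = 7.61 × (1 − e^−2.46) = 6.96 K.

6.96 K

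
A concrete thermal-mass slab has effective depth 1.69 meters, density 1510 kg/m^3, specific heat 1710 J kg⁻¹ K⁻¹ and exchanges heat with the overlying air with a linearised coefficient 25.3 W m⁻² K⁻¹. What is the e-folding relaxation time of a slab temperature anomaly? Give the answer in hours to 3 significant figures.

Areal heat capacity C = ρ c_p D = 1510 × 1710 × 1.69 = 4.36×10^6 J m⁻² K⁻¹.
Relaxation time τ = C / λ = 4.36×10^6 / 25.3 = 1.72×10^5 s.
In hours: 1.72×10^5 s / (3600 s/hour) = 47.9 hours.

47.9 hours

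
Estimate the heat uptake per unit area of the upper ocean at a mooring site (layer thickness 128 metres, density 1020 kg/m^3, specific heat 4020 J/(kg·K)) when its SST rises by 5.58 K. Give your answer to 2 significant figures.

Areal heat capacity C = ρ c_p D = 1020 × 4020 × 128 = 5.25×10^8 J/(m^2 K).
ΔQ = C ΔT = 5.25×10^8 × 5.58 = 2.93×10^9 J/m².

2.9×10^9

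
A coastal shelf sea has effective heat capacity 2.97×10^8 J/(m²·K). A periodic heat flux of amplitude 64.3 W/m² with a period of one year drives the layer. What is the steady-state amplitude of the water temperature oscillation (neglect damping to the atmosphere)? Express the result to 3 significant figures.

Areal heat capacity C = 2.97×10^8 J/(m²·K) (given).
Angular frequency ω = 2π / T = 2π / 3.15×10^7 s = 1.99×10^-7 s⁻¹.
Cω = 2.97×10^8 × 1.99×10^-7 = 59.2 W/(m²·K).
Amplitude A = F₀ / (Cω) = 64.3 / 59.2 = 1.09 K.

1.09 K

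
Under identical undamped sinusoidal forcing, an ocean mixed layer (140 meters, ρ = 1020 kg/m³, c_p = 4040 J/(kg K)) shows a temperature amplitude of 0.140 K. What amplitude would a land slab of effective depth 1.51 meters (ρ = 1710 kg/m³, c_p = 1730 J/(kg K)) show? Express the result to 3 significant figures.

18.1 K

C_ocean = 5.77×10^8 J/(m²·K); C_land = 4.47×10^6 J/(m²·K).
A ∝ 1/C ⇒ A_land = A_ocean × C_ocean/C_land = 0.140 × 129 = 18.1 K.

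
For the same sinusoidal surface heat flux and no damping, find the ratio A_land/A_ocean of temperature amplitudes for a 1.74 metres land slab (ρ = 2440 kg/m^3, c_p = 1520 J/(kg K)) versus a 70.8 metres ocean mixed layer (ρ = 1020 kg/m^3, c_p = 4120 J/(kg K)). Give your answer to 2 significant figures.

C_ocean = 1020 × 4120 × 70.8 = 2.98×10^8 J/(m²·K).
C_land = 2440 × 1520 × 1.74 = 6.45×10^6 J/(m²·K).
Undamped amplitude ∝ 1/C, so A_land/A_ocean = C_ocean/C_land = 46.1.

46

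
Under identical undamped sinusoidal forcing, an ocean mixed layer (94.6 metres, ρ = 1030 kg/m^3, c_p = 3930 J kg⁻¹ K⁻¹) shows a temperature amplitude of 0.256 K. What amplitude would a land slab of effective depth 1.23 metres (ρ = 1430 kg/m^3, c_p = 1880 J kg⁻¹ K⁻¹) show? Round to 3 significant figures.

29.6 K

C_ocean = 3.83×10^8 J/(m²·K); C_land = 3.31×10^6 J/(m²·K).
A ∝ 1/C ⇒ A_land = A_ocean × C_ocean/C_land = 0.256 × 116 = 29.6 K.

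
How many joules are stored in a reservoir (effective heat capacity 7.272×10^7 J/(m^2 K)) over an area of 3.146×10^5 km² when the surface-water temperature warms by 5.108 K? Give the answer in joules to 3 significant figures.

1.17×10^20 J

Areal heat capacity C = 7.272×10^7 J/(m^2 K) (given).
Heat per unit area: q = C ΔT = 7.27×10^7 × 5.108 = 3.71×10^8 J/m².
Total heat: Q = q × A = 3.71×10^8 × (3.146×10^5 × 10⁶ m²) = 1.17×10^20 J.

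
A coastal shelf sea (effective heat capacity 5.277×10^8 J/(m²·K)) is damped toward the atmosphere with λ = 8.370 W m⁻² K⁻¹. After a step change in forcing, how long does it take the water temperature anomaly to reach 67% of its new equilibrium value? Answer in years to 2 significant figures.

2.2 years

Areal heat capacity C = 5.277×10^8 J/(m²·K) (given).
τ = C / λ = 5.28×10^8 / 8.370 = 6.30×10^7 s.
Fraction reached: 1 − e^(−t/τ) = 0.67 ⇒ t = −τ ln(1 − 0.67) = τ × 1.11.
t = 6.99×10^7 s = 2.21 years.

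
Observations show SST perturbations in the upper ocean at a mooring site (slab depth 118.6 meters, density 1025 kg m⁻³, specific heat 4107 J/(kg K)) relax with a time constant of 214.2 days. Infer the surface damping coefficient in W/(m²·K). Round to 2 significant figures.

27

Areal heat capacity C = ρ c_p D = 1025 × 4107 × 118.6 = 4.99×10^8 J/(m^2 K).
τ = 214.2 days = 1.85×10^7 s.
λ = C / τ = 4.99×10^8 / 1.85×10^7 = 27.0 W/(m²·K).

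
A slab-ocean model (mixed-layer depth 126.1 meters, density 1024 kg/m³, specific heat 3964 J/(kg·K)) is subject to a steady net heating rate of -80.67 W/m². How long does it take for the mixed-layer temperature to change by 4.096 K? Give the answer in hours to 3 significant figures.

Areal heat capacity C = ρ c_p D = 1024 × 3964 × 126.1 = 5.12×10^8 J/(m^2 K).
Time required: Δt = C ΔT / F = 5.12×10^8 × -4.096 / -80.67 = 2.60×10^7 s.
In hours: 2.60×10^7 s / (3600 s/hour) = 7220 hours.

7220 hours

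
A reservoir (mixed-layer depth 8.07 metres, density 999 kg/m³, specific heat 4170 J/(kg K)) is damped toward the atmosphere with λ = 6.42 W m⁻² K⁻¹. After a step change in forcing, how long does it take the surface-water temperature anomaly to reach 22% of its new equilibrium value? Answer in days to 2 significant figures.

15 days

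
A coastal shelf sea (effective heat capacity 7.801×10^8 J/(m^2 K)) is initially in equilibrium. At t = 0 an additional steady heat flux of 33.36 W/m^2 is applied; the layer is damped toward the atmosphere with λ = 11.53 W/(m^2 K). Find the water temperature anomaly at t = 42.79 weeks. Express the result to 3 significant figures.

0.920 K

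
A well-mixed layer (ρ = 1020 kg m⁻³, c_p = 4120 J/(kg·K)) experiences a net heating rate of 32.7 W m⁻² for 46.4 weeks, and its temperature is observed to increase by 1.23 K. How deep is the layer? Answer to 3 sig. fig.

Heat input Q = F Δt = 32.7 × 2.81×10^7 s = 9.18×10^8 J/m².
Required areal heat capacity C = Q / ΔT = 7.46×10^8 J/(m²·K).
Depth D = C / (ρ c_p) = 7.46×10^8 / (1020 × 4120) = 178 m.

178 m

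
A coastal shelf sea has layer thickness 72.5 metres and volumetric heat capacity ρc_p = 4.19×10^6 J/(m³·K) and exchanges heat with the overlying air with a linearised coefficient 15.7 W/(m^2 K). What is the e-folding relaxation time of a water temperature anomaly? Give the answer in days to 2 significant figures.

220 days

Areal heat capacity C = ρc_p × D = 4.19×10^6 × 72.5 = 3.04×10^8 J m⁻² K⁻¹.
Relaxation time τ = C / λ = 3.04×10^8 / 15.7 = 1.93×10^7 s.
In days: 1.93×10^7 s / (86400 s/day) = 224 days.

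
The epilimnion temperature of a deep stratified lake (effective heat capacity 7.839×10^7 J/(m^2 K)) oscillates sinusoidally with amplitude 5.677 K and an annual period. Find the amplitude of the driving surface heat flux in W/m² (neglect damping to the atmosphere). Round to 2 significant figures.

Areal heat capacity C = 7.839×10^7 J/(m^2 K) (given).
ω = 2π / 3.15×10^7 s = 1.99×10^-7 s⁻¹.
Cω = 7.84×10^7 × 1.99×10^-7 = 15.6 W/(m²·K).
F₀ = A × Cω = 5.677 × 15.6 = 88.7 W/m².

89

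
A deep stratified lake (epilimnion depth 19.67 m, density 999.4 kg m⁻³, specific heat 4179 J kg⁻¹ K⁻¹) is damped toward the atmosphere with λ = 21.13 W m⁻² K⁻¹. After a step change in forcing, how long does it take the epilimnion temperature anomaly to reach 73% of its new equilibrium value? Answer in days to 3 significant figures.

Areal heat capacity C = ρ c_p D = 999.4 × 4179 × 19.67 = 8.22×10^7 J m⁻² K⁻¹.
τ = C / λ = 8.22×10^7 / 21.13 = 3.89×10^6 s.
Fraction reached: 1 − e^(−t/τ) = 0.73 ⇒ t = −τ ln(1 − 0.73) = τ × 1.31.
t = 5.09×10^6 s = 58.9 days.

58.9 days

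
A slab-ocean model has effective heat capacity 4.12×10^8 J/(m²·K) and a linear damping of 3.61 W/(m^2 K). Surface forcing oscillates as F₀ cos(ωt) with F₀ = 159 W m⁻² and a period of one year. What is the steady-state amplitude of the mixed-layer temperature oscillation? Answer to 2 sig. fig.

Areal heat capacity C = 4.12×10^8 J/(m²·K) (given).
Angular frequency ω = 2π / T = 2π / 3.15×10^7 s = 1.99×10^-7 s⁻¹.
√((Cω)² + λ²) = √((82.1)² + 3.61²) = 82.2 W/(m²·K).
Amplitude A = F₀ / √((Cω)²+λ²) = 159 / 82.2 = 1.94 K.

1.9 K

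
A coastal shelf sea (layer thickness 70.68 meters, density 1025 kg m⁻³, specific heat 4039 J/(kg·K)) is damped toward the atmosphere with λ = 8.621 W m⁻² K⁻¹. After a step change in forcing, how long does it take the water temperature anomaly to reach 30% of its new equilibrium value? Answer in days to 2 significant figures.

Areal heat capacity C = ρ c_p D = 1025 × 4039 × 70.68 = 2.93×10^8 J/(m²·K).
τ = C / λ = 2.93×10^8 / 8.621 = 3.39×10^7 s.
Fraction reached: 1 − e^(−t/τ) = 0.30 ⇒ t = −τ ln(1 − 0.30) = τ × 0.357.
t = 1.21×10^7 s = 140 days.

140 days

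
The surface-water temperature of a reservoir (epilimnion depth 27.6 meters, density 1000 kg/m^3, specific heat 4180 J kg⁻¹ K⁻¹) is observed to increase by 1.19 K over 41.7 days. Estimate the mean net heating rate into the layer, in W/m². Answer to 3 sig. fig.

Areal heat capacity C = ρ c_p D = 1000 × 4180 × 27.6 = 1.15×10^8 J/(m²·K).
Required heat per unit area: Q = C ΔT = 1.15×10^8 × 1.19 = 1.37×10^8 J/m².
Flux F = Q / Δt = 1.37×10^8 / 3.60×10^6 s = 38.1 W/m².

38.1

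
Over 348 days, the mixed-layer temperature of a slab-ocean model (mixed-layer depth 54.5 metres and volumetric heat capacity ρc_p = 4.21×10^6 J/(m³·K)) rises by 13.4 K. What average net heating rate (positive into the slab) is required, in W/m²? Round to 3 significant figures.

Areal heat capacity C = ρc_p × D = 4.21×10^6 × 54.5 = 2.29×10^8 J/(m²·K).
Required heat per unit area: Q = C ΔT = 2.29×10^8 × 13.4 = 3.07×10^9 J/m².
Flux F = Q / Δt = 3.07×10^9 / 3.01×10^7 s = 102 W/m².

102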